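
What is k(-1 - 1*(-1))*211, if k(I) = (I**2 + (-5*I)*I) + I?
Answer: 0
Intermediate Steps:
k(I) = I - 4*I**2 (k(I) = (I**2 - 5*I**2) + I = -4*I**2 + I = I - 4*I**2)
k(-1 - 1*(-1))*211 = ((-1 - 1*(-1))*(1 - 4*(-1 - 1*(-1))))*211 = ((-1 + 1)*(1 - 4*(-1 + 1)))*211 = (0*(1 - 4*0))*211 = (0*(1 + 0))*211 = (0*1)*211 = 0*211 = 0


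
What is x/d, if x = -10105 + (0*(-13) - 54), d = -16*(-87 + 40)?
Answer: -10159/752 ≈ -13.509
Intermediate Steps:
d = 752 (d = -16*(-47) = 752)
x = -10159 (x = -10105 + (0 - 54) = -10105 - 54 = -10159)
x/d = -10159/752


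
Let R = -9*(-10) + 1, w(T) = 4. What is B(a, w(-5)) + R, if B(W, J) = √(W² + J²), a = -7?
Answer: 91 + √65 ≈ 99.062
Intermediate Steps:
B(W, J) = √(J² + W²)
R = 91 (R = 90 + 1 = 91)
B(a, w(-5)) + R = √(4² + (-7)²) + 91 = √(16 + 49) + 91 = √65 + 91 = 91 + √65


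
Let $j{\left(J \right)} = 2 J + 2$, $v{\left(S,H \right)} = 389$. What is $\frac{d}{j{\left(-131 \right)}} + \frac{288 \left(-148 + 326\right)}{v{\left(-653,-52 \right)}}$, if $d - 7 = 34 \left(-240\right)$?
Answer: $\frac{16500157}{101140} \approx 163.14$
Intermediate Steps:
$d = -8153$ ($d = 7 + 34 \left(-240\right) = 7 - 8160 = -8153$)
$j{\left(J \right)} = 2 + 2 J$
$\frac{d}{j{\left(-131 \right)}} + \frac{288 \left(-148 + 326\right)}{v{\left(-653,-52 \right)}} = - \frac{8153}{2 + 2 \left(-131\right)} + \frac{288 \left(-148 + 326\right)}{389} = - \frac{8153}{2 - 262} + 288 \cdot 178 \cdot \frac{1}{389} = - \frac{8153}{-260} + 51264 \cdot \frac{1}{389} = \left(-8153\right) \left(- \frac{1}{260}\right) + \frac{51264}{389} = \frac{8153}{260} + \frac{51264}{389} = \frac{16500157}{101140}$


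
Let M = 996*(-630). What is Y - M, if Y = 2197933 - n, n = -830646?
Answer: 3656059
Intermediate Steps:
Y = 3028579 (Y = 2197933 - 1*(-830646) = 2197933 + 830646 = 3028579)
M = -627480
Y - M = 3028579 - 1*(-627480) = 3028579 + 627480 = 3656059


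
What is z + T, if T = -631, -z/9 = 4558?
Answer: -41653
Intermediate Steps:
z = -41022 (z = -9*4558 = -41022)
z + T = -41022 - 631 = -41653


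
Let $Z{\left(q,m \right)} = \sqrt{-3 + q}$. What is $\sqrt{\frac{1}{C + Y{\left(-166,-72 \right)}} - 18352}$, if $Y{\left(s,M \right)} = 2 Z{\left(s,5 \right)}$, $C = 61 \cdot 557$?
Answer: $\frac{\sqrt{-24458173937584954168515 - 30015367330 i}}{1154437205} \approx 8.3125 \cdot 10^{-11} - 135.47 i$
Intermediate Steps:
$C = 33977$
$Y{\left(s,M \right)} = 2 \sqrt{-3 + s}$
$\sqrt{\frac{1}{C + Y{\left(-166,-72 \right)}} - 18352} = \sqrt{\frac{1}{33977 + 2 \sqrt{-3 - 166}} - 18352} = \sqrt{\frac{1}{33977 + 2 \sqrt{-169}} - 18352} = \sqrt{\frac{1}{33977 + 2 \cdot 13 i} - 18352} = \sqrt{\frac{1}{33977 + 26 i} - 18352} = \sqrt{\frac{33977 - 26 i}{1154437205} - 18352} = \sqrt{-18352 + \frac{33977 - 26 i}{1154437205}}$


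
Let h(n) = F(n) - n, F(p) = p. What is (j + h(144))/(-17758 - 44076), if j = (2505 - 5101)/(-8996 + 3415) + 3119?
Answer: -17409735/345095554 ≈ -0.050449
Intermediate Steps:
h(n) = 0 (h(n) = n - n = 0)
j = 17409735/5581 (j = -2596/(-5581) + 3119 = -2596*(-1/5581) + 3119 = 2596/5581 + 3119 = 17409735/5581 ≈ 3119.5)
(j + h(144))/(-17758 - 44076) = (17409735/5581 + 0)/(-17758 - 44076) = (17409735/5581)/(-61834) = (17409735/5581)*(-1/61834) = -17409735/345095554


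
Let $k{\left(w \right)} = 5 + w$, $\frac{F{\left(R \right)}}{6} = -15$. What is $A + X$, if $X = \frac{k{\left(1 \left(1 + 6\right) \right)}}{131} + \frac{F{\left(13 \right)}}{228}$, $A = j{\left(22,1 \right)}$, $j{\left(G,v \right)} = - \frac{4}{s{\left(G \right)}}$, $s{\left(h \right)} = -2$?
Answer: $\frac{8447}{4978} \approx 1.6969$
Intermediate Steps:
$F{\left(R \right)} = -90$ ($F{\left(R \right)} = 6 \left(-15\right) = -90$)
$j{\left(G,v \right)} = 2$ ($j{\left(G,v \right)} = - \frac{4}{-2} = \left(-4\right) \left(- \frac{1}{2}\right) = 2$)
$A = 2$
$X = - \frac{1509}{4978}$ ($X = \frac{5 + 1 \left(1 + 6\right)}{131} - \frac{90}{228} = \left(5 + 1 \cdot 7\right) \frac{1}{131} - \frac{15}{38} = \left(5 + 7\right) \frac{1}{131} - \frac{15}{38} = 12 \cdot \frac{1}{131} - \frac{15}{38} = \frac{12}{131} - \frac{15}{38} = - \frac{1509}{4978} \approx -0.30313$)
$A + X = 2 - \frac{1509}{4978} = \frac{8447}{4978}$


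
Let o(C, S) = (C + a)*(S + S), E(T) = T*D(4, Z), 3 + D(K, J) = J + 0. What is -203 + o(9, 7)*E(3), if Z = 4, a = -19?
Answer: -623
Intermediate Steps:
D(K, J) = -3 + J (D(K, J) = -3 + (J + 0) = -3 + J)
E(T) = T (E(T) = T*(-3 + 4) = T*1 = T)
o(C, S) = 2*S*(-19 + C) (o(C, S) = (C - 19)*(S + S) = (-19 + C)*(2*S) = 2*S*(-19 + C))
-203 + o(9, 7)*E(3) = -203 + (2*7*(-19 + 9))*3 = -203 + (2*7*(-10))*3 = -203 - 140*3 = -203 - 420 = -623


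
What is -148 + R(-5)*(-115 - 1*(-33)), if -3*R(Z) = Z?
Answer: -854/3 ≈ -284.67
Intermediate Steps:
R(Z) = -Z/3
-148 + R(-5)*(-115 - 1*(-33)) = -148 + (-1/3*(-5))*(-115 - 1*(-33)) = -148 + 5*(-115 + 33)/3 = -148 + (5/3)*(-82) = -148 - 410/3 = -854/3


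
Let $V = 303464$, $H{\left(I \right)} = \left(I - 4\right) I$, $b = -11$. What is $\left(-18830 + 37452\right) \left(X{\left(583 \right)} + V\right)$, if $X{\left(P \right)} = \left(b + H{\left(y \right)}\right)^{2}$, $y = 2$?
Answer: $5655296558$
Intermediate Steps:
$H{\left(I \right)} = I \left(-4 + I\right)$ ($H{\left(I \right)} = \left(-4 + I\right) I = I \left(-4 + I\right)$)
$X{\left(P \right)} = 225$ ($X{\left(P \right)} = \left(-11 + 2 \left(-4 + 2\right)\right)^{2} = \left(-11 + 2 \left(-2\right)\right)^{2} = \left(-11 - 4\right)^{2} = \left(-15\right)^{2} = 225$)
$\left(-18830 + 37452\right) \left(X{\left(583 \right)} + V\right) = \left(-18830 + 37452\right) \left(225 + 303464\right) = 18622 \cdot 303689 = 5655296558$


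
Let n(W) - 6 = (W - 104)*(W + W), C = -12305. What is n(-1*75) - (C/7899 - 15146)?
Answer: 331786103/7899 ≈ 42004.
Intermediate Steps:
n(W) = 6 + 2*W*(-104 + W) (n(W) = 6 + (W - 104)*(W + W) = 6 + (-104 + W)*(2*W) = 6 + 2*W*(-104 + W))
n(-1*75) - (C/7899 - 15146) = (6 - (-208)*75 + 2*(-1*75)²) - (-12305/7899 - 15146) = (6 - 208*(-75) + 2*(-75)²) - (-12305*1/7899 - 15146) = (6 + 15600 + 2*5625) - (-12305/7899 - 15146) = (6 + 15600 + 11250) - 1*(-119650559/7899) = 26856 + 119650559/7899 = 331786103/7899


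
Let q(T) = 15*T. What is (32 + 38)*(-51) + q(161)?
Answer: -1155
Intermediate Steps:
(32 + 38)*(-51) + q(161) = (32 + 38)*(-51) + 15*161 = 70*(-51) + 2415 = -3570 + 2415 = -1155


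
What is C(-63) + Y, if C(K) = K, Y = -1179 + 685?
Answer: -557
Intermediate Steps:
Y = -494
C(-63) + Y = -63 - 494 = -557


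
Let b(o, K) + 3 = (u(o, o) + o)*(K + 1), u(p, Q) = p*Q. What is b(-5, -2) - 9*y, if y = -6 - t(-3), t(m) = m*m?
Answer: 112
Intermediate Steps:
u(p, Q) = Q*p
t(m) = m²
b(o, K) = -3 + (1 + K)*(o + o²) (b(o, K) = -3 + (o*o + o)*(K + 1) = -3 + (o² + o)*(1 + K) = -3 + (o + o²)*(1 + K) = -3 + (1 + K)*(o + o²))
y = -15 (y = -6 - 1*(-3)² = -6 - 1*9 = -6 - 9 = -15)
b(-5, -2) - 9*y = (-3 - 5 + (-5)² - 2*(-5) - 2*(-5)²) - 9*(-15) = (-3 - 5 + 25 + 10 - 2*25) + 135 = (-3 - 5 + 25 + 10 - 50) + 135 = -23 + 135 = 112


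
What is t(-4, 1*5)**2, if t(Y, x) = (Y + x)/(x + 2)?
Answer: 1/49 ≈ 0.020408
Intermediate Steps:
t(Y, x) = (Y + x)/(2 + x)
t(-4, 1*5)**2 = ((-4 + 1*5)/(2 + 1*5))**2 = ((-4 + 5)/(2 + 5))**2 = (1/7)**2 = 1/49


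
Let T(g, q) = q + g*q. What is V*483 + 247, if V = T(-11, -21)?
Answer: 101677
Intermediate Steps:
V = 210 (V = -21*(1 - 11) = -21*(-10) = 210)
V*483 + 247 = 210*483 + 247 = 101430 + 247 = 101677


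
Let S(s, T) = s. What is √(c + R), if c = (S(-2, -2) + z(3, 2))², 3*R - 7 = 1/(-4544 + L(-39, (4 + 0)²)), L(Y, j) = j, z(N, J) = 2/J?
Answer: 3*√474591/1132 ≈ 1.8257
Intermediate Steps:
R = 10565/4528 (R = 7/3 + 1/(3*(-4544 + (4 + 0)²)) = 7/3 + 1/(3*(-4544 + 4²)) = 7/3 + 1/(3*(-4544 + 16)) = 7/3 + (⅓)/(-4528) = 7/3 + (⅓)*(-1/4528) = 7/3 - 1/13584 = 10565/4528 ≈ 2.3333)
c = 1 (c = (-2 + 2/2)² = (-2 + 2*(½))² = (-2 + 1)² = (-1)² = 1)
√(c + R) = √(1 + 10565/4528) = √(15093/4528) = 3*√474591/1132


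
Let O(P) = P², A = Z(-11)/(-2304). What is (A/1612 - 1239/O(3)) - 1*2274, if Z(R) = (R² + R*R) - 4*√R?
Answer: -4478523001/1857024 + I*√11/928512 ≈ -2411.7 + 3.572e-6*I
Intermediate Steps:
Z(R) = -4*√R + 2*R² (Z(R) = (R² + R²) - 4*√R = 2*R² - 4*√R = -4*√R + 2*R²)
A = -121/1152 + I*√11/576 (A = (-4*I*√11 + 2*(-11)²)/(-2304) = (-4*I*√11 + 2*121)*(-1/2304) = (-4*I*√11 + 242)*(-1/2304) = (242 - 4*I*√11)*(-1/2304) = -121/1152 + I*√11/576 ≈ -0.10503 + 0.005758*I)
(A/1612 - 1239/O(3)) - 1*2274 = ((-121/1152 + I*√11/576)/1612 - 1239/(3²)) - 1*2274 = ((-121/1152 + I*√11/576)*(1/1612) - 1239/9) - 2274 = ((-121/1857024 + I*√11/928512) - 1239*⅑) - 2274 = ((-121/1857024 + I*√11/928512) - 413/3) - 2274 = (-255650425/1857024 + I*√11/928512) - 2274 = -4478523001/1857024 + I*√11/928512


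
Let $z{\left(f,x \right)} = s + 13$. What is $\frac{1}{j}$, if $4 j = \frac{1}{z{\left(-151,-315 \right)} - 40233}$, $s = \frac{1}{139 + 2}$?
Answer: $- \frac{22684076}{141} \approx -1.6088 \cdot 10^{5}$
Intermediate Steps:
$s = \frac{1}{141} \approx 0.0070922$
$z{\left(f,x \right)} = \frac{1834}{141}$ ($z{\left(f,x \right)} = \frac{1}{141} + 13 = \frac{1834}{141}$)
$j = - \frac{141}{22684076}$ ($j = \frac{1}{4 \left(\frac{1834}{141} - 40233\right)} = \frac{1}{4 \left(- \frac{5671019}{141}\right)} = \frac{1}{4} \left(- \frac{141}{5671019}\right) = - \frac{141}{22684076} \approx -6.2158 \cdot 10^{-6}$)
$\frac{1}{j} = \frac{1}{- \frac{141}{22684076}} = - \frac{22684076}{141}$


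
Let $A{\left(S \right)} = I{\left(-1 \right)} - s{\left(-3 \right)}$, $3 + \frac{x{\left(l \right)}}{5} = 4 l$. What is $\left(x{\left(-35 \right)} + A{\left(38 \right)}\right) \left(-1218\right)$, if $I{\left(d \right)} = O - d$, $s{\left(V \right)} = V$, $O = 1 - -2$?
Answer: $862344$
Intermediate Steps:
$O = 3$ ($O = 1 + 2 = 3$)
$I{\left(d \right)} = 3 - d$
$x{\left(l \right)} = -15 + 20 l$ ($x{\left(l \right)} = -15 + 5 \cdot 4 l = -15 + 20 l$)
$A{\left(S \right)} = 7$ ($A{\left(S \right)} = \left(3 - -1\right) - -3 = \left(3 + 1\right) + 3 = 4 + 3 = 7$)
$\left(x{\left(-35 \right)} + A{\left(38 \right)}\right) \left(-1218\right) = \left(\left(-15 + 20 \left(-35\right)\right) + 7\right) \left(-1218\right) = \left(\left(-15 - 700\right) + 7\right) \left(-1218\right) = \left(-715 + 7\right) \left(-1218\right) = \left(-708\right) \left(-1218\right) = 862344$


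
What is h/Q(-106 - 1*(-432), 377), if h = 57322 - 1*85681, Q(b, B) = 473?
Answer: -28359/473 ≈ -59.956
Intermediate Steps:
h = -28359 (h = 57322 - 85681 = -28359)
h/Q(-106 - 1*(-432), 377) = -28359/473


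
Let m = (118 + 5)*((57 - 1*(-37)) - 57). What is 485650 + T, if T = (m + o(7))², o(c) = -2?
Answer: 21179051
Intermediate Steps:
m = 4551 (m = 123*((57 + 37) - 57) = 123*(94 - 57) = 123*37 = 4551)
T = 20693401 (T = (4551 - 2)² = 4549² = 20693401)
485650 + T = 485650 + 20693401 = 21179051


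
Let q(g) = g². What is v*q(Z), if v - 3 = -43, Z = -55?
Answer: -121000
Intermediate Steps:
v = -40 (v = 3 - 43 = -40)
v*q(Z) = -40*(-55)² = -40*3025 = -121000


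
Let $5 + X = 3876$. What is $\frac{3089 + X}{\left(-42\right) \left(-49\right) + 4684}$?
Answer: $\frac{3480}{3371} \approx 1.0323$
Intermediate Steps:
$X = 3871$ ($X = -5 + 3876 = 3871$)
$\frac{3089 + X}{\left(-42\right) \left(-49\right) + 4684} = \frac{3089 + 3871}{\left(-42\right) \left(-49\right) + 4684} = \frac{6960}{2058 + 4684} = \frac{6960}{6742} = 6960 \cdot \frac{1}{6742} = \frac{3480}{3371}$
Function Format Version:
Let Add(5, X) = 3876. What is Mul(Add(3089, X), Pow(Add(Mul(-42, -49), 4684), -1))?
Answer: Rational(3480, 3371) ≈ 1.0323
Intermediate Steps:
X = 3871 (X = Add(-5, 3876) = 3871)
Mul(Add(3089, X), Pow(Add(Mul(-42, -49), 4684), -1)) = Mul(Add(3089, 3871), Pow(Add(Mul(-42, -49), 4684), -1)) = Mul(6960, Pow(Add(2058, 4684), -1)) = Mul(6960, Pow(6742, -1)) = Mul(6960, Rational(1, 6742)) = Rational(3480, 3371)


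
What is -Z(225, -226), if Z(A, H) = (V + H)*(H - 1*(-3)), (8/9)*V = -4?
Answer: -102803/2 ≈ -51402.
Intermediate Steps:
V = -9/2 (V = (9/8)*(-4) = -9/2 ≈ -4.5000)
Z(A, H) = (3 + H)*(-9/2 + H) (Z(A, H) = (-9/2 + H)*(H - 1*(-3)) = (-9/2 + H)*(H + 3) = (-9/2 + H)*(3 + H) = (3 + H)*(-9/2 + H))
-Z(225, -226) = -(-27/2 + (-226)² - 3/2*(-226)) = -(-27/2 + 51076 + 339) = -1*102803/2 = -102803/2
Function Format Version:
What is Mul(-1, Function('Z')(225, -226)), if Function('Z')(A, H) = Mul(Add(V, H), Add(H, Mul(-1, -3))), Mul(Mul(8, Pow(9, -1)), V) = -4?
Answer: Rational(-102803, 2) ≈ -51402.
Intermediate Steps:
V = Rational(-9, 2) (V = Mul(Rational(9, 8), -4) = Rational(-9, 2) ≈ -4.5000)
Function('Z')(A, H) = Mul(Add(3, H), Add(Rational(-9, 2), H)) (Function('Z')(A, H) = Mul(Add(Rational(-9, 2), H), Add(H, Mul(-1, -3))) = Mul(Add(Rational(-9, 2), H), Add(H, 3)) = Mul(Add(Rational(-9, 2), H), Add(3, H)) = Mul(Add(3, H), Add(Rational(-9, 2), H)))
Mul(-1, Function('Z')(225, -226)) = Mul(-1, Add(Rational(-27, 2), Pow(-226, 2), Mul(Rational(-3, 2), -226))) = Mul(-1, Add(Rational(-27, 2), 51076, 339)) = Mul(-1, Rational(102803, 2)) = Rational(-102803, 2)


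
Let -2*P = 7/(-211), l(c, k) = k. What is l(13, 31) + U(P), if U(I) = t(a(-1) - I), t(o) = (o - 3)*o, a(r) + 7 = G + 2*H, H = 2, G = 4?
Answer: 5167439/178084 ≈ 29.017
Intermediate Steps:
P = 7/422 (P = -7/(2*(-211)) = -7*(-1)/(2*211) = -1/2*(-7/211) = 7/422 ≈ 0.016588)
a(r) = 1 (a(r) = -7 + (4 + 2*2) = -7 + (4 + 4) = -7 + 8 = 1)
t(o) = o*(-3 + o) (t(o) = (-3 + o)*o = o*(-3 + o))
U(I) = (1 - I)*(-2 - I) (U(I) = (1 - I)*(-3 + (1 - I)) = (1 - I)*(-2 - I))
l(13, 31) + U(P) = 31 + (-1 + 7/422)*(2 + 7/422) = 31 - 415/422*851/422 = 31 - 353165/178084 = 5167439/178084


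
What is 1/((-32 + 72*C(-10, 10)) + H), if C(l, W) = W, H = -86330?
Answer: -1/85642 ≈ -1.1677e-5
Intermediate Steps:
1/((-32 + 72*C(-10, 10)) + H) = 1/((-32 + 72*10) - 86330) = 1/((-32 + 720) - 86330) = 1/(688 - 86330) = 1/(-85642) = -1/85642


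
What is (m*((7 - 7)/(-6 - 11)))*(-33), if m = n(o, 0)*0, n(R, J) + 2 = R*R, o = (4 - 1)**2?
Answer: 0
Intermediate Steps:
o = 9 (o = 3**2 = 9)
n(R, J) = -2 + R**2 (n(R, J) = -2 + R*R = -2 + R**2)
m = 0 (m = (-2 + 9**2)*0 = (-2 + 81)*0 = 79*0 = 0)
(m*((7 - 7)/(-6 - 11)))*(-33) = (0*((7 - 7)/(-6 - 11)))*(-33) = (0*(0/(-17)))*(-33) = (0*(0*(-1/17)))*(-33) = (0*0)*(-33) = 0*(-33) = 0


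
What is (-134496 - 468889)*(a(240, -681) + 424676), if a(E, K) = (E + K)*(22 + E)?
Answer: -186526818590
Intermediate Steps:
a(E, K) = (22 + E)*(E + K)
(-134496 - 468889)*(a(240, -681) + 424676) = (-134496 - 468889)*((240**2 + 22*240 + 22*(-681) + 240*(-681)) + 424676) = -603385*((57600 + 5280 - 14982 - 163440) + 424676) = -603385*(-115542 + 424676) = -603385*309134 = -186526818590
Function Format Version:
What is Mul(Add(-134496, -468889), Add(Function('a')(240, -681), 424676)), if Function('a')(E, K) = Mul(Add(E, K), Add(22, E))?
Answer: -186526818590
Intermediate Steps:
Function('a')(E, K) = Mul(Add(22, E), Add(E, K))
Mul(Add(-134496, -468889), Add(Function('a')(240, -681), 424676)) = Mul(Add(-134496, -468889), Add(Add(Pow(240, 2), Mul(22, 240), Mul(22, -681), Mul(240, -681)), 424676)) = Mul(-603385, Add(Add(57600, 5280, -14982, -163440), 424676)) = Mul(-603385, Add(-115542, 424676)) = Mul(-603385, 309134) = -186526818590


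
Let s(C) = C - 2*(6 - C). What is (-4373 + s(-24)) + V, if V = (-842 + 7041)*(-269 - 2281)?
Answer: -15811907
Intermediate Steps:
s(C) = -12 + 3*C (s(C) = C + (-12 + 2*C) = -12 + 3*C)
V = -15807450 (V = 6199*(-2550) = -15807450)
(-4373 + s(-24)) + V = (-4373 + (-12 + 3*(-24))) - 15807450 = (-4373 + (-12 - 72)) - 15807450 = (-4373 - 84) - 15807450 = -4457 - 15807450 = -15811907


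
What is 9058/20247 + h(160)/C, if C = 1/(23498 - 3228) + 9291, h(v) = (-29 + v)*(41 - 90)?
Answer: -928520346992/3813088577037 ≈ -0.24351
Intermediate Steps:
h(v) = 1421 - 49*v (h(v) = (-29 + v)*(-49) = 1421 - 49*v)
C = 188328571/20270 (C = 1/20270 + 9291 = 188328571/20270 ≈ 9291.0)
9058/20247 + h(160)/C = 9058/20247 + (1421 - 49*160)/(188328571/20270) = 9058*(1/20247) + (1421 - 7840)*(20270/188328571) = 9058/20247 - 6419*20270/188328571 = 9058/20247 - 130113130/188328571 = -928520346992/3813088577037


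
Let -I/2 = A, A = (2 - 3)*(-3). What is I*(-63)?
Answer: 378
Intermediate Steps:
A = 3 (A = -1*(-3) = 3)
I = -6 (I = -2*3 = -6)
I*(-63) = -6*(-63) = 378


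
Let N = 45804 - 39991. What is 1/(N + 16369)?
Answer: 1/22182 ≈ 4.5082e-5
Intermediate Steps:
N = 5813
1/(N + 16369) = 1/(5813 + 16369) = 1/22182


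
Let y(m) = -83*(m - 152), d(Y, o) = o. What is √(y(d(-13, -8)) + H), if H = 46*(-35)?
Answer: √11670 ≈ 108.03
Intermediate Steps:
H = -1610
y(m) = 12616 - 83*m (y(m) = -83*(-152 + m) = 12616 - 83*m)
√(y(d(-13, -8)) + H) = √((12616 - 83*(-8)) - 1610) = √((12616 + 664) - 1610) = √(13280 - 1610) = √11670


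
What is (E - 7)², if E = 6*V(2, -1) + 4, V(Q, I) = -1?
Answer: 81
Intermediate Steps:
E = -2 (E = 6*(-1) + 4 = -6 + 4 = -2)
(E - 7)² = (-2 - 7)² = (-9)² = 81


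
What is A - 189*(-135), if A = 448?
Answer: 25963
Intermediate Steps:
A - 189*(-135) = 448 - 189*(-135) = 448 + 25515 = 25963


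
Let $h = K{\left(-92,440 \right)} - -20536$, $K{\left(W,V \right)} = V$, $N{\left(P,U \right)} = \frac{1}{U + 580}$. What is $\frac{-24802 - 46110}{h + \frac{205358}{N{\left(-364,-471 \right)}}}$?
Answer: $- \frac{35456}{11202499} \approx -0.003165$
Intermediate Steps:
$N{\left(P,U \right)} = \frac{1}{580 + U}$
$h = 20976$ ($h = 440 - -20536 = 440 + 20536 = 20976$)
$\frac{-24802 - 46110}{h + \frac{205358}{N{\left(-364,-471 \right)}}} = \frac{-24802 - 46110}{20976 + \frac{205358}{\frac{1}{580 - 471}}} = - \frac{70912}{20976 + \frac{205358}{\frac{1}{109}}} = - \frac{70912}{20976 + 205358 \frac{1}{\frac{1}{109}}} = - \frac{70912}{20976 + 205358 \cdot 109} = - \frac{70912}{20976 + 22384022} = - \frac{70912}{22404998} = \left(-70912\right) \frac{1}{22404998} = - \frac{35456}{11202499}$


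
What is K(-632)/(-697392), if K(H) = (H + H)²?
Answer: -99856/43587 ≈ -2.2910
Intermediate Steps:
K(H) = 4*H² (K(H) = (2*H)² = 4*H²)
K(-632)/(-697392) = (4*(-632)²)/(-697392) = (4*399424)*(-1/697392) = 1597696*(-1/697392) = -99856/43587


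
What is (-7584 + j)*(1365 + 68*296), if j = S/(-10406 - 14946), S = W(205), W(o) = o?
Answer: -4132454231089/25352 ≈ -1.6300e+8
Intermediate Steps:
S = 205
j = -205/25352 (j = 205/(-10406 - 14946) = 205/(-25352) = 205*(-1/25352) = -205/25352 ≈ -0.0080861)
(-7584 + j)*(1365 + 68*296) = (-7584 - 205/25352)*(1365 + 68*296) = -192269773*(1365 + 20128)/25352 = -192269773/25352*21493 = -4132454231089/25352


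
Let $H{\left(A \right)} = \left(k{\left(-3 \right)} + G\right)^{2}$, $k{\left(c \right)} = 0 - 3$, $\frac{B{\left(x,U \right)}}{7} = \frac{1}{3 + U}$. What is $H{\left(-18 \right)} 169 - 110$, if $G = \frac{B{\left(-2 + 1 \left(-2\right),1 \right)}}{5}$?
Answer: $\frac{430721}{400} \approx 1076.8$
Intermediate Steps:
$B{\left(x,U \right)} = \frac{7}{3 + U}$
$G = \frac{7}{20}$ ($G = \frac{7 \frac{1}{3 + 1}}{5} = \frac{7}{4} \cdot \frac{1}{5} = \frac{7}{20} \approx 0.35$)
$k{\left(c \right)} = -3$ ($k{\left(c \right)} = 0 - 3 = -3$)
$H{\left(A \right)} = \frac{2809}{400}$ ($H{\left(A \right)} = \left(-3 + \frac{7}{20}\right)^{2} = \left(- \frac{53}{20}\right)^{2} = \frac{2809}{400}$)
$H{\left(-18 \right)} 169 - 110 = \frac{2809}{400} \cdot 169 - 110 = \frac{474721}{400} - 110 = \frac{430721}{400}$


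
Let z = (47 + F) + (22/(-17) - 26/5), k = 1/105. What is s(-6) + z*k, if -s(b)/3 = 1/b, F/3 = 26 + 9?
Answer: 33661/17850 ≈ 1.8858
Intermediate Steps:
k = 1/105 ≈ 0.0095238
F = 105 (F = 3*(26 + 9) = 3*35 = 105)
s(b) = -3/b
z = 12368/85 (z = (47 + 105) + (22/(-17) - 26/5) = 152 + (22*(-1/17) - 26*⅕) = 152 + (-22/17 - 26/5) = 152 - 552/85 = 12368/85 ≈ 145.51)
s(-6) + z*k = -3/(-6) + (12368/85)*(1/105) = -3*(-⅙) + 12368/8925 = ½ + 12368/8925 = 33661/17850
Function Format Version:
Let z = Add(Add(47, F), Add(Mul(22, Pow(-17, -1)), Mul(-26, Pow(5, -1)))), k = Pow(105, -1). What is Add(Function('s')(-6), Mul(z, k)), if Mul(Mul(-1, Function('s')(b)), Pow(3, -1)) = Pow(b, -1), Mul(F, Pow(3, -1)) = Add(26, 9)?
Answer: Rational(33661, 17850) ≈ 1.8858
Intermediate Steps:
k = Rational(1, 105) ≈ 0.0095238
F = 105 (F = Mul(3, Add(26, 9)) = Mul(3, 35) = 105)
Function('s')(b) = Mul(-3, Pow(b, -1))
z = Rational(12368, 85) (z = Add(Add(47, 105), Add(Mul(22, Pow(-17, -1)), Mul(-26, Pow(5, -1)))) = Add(152, Add(Mul(22, Rational(-1, 17)), Mul(-26, Rational(1, 5)))) = Add(152, Add(Rational(-22, 17), Rational(-26, 5))) = Add(152, Rational(-552, 85)) = Rational(12368, 85) ≈ 145.51)
Add(Function('s')(-6), Mul(z, k)) = Add(Mul(-3, Pow(-6, -1)), Mul(Rational(12368, 85), Rational(1, 105))) = Add(Mul(-3, Rational(-1, 6)), Rational(12368, 8925)) = Add(Rational(1, 2), Rational(12368, 8925)) = Rational(33661, 17850)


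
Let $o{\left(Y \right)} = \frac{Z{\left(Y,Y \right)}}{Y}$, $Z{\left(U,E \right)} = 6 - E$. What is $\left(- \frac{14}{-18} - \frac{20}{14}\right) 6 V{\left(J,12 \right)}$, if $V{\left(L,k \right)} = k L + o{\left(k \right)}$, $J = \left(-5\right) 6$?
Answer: $\frac{4223}{3} \approx 1407.7$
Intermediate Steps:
$o{\left(Y \right)} = \frac{6 - Y}{Y}$
$J = -30$
$V{\left(L,k \right)} = L k + \frac{6 - k}{k}$ ($V{\left(L,k \right)} = k L + \frac{6 - k}{k} = L k + \frac{6 - k}{k}$)
$\left(- \frac{14}{-18} - \frac{20}{14}\right) 6 V{\left(J,12 \right)} = \left(- \frac{14}{-18} - \frac{20}{14}\right) 6 \left(-1 + \frac{6}{12} - 360\right) = \left(\left(-14\right) \left(- \frac{1}{18}\right) - \frac{10}{7}\right) 6 \left(-1 + 6 \cdot \frac{1}{12} - 360\right) = \left(\frac{7}{9} - \frac{10}{7}\right) 6 \left(-1 + \frac{1}{2} - 360\right) = \left(- \frac{41}{63}\right) 6 \left(- \frac{721}{2}\right) = \left(- \frac{82}{21}\right) \left(- \frac{721}{2}\right) = \frac{4223}{3}$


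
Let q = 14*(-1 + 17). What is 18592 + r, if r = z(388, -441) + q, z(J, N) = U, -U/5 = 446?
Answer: 16586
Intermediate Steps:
U = -2230 (U = -5*446 = -2230)
z(J, N) = -2230
q = 224 (q = 14*16 = 224)
r = -2006 (r = -2230 + 224 = -2006)
18592 + r = 18592 - 2006 = 16586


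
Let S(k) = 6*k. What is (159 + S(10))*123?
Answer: 26937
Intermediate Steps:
(159 + S(10))*123 = (159 + 6*10)*123 = (159 + 60)*123 = 219*123 = 26937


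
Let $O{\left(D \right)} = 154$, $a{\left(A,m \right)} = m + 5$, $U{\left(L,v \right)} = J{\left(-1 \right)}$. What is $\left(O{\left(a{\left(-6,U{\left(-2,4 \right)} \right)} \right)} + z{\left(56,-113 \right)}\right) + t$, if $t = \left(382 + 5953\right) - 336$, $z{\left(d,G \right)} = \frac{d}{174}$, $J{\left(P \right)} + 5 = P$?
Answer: $\frac{535339}{87} \approx 6153.3$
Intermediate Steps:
$J{\left(P \right)} = -5 + P$
$U{\left(L,v \right)} = -6$ ($U{\left(L,v \right)} = -5 - 1 = -6$)
$a{\left(A,m \right)} = 5 + m$
$z{\left(d,G \right)} = \frac{d}{174}$ ($z{\left(d,G \right)} = d \frac{1}{174} = \frac{d}{174}$)
$t = 5999$ ($t = 6335 - 336 = 5999$)
$\left(O{\left(a{\left(-6,U{\left(-2,4 \right)} \right)} \right)} + z{\left(56,-113 \right)}\right) + t = \left(154 + \frac{1}{174} \cdot 56\right) + 5999 = \left(154 + \frac{28}{87}\right) + 5999 = \frac{13426}{87} + 5999 = \frac{535339}{87}$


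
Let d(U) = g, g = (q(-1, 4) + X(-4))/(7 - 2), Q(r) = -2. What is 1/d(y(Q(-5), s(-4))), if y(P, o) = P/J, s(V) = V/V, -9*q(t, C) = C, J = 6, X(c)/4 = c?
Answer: -45/148 ≈ -0.30405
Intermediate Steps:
X(c) = 4*c
q(t, C) = -C/9
s(V) = 1
g = -148/45 (g = (-⅑*4 + 4*(-4))/(7 - 2) = (-4/9 - 16)/5 = -148/9*⅕ = -148/45 ≈ -3.2889)
y(P, o) = P/6
d(U) = -148/45
1/d(y(Q(-5), s(-4))) = 1/(-148/45) = -45/148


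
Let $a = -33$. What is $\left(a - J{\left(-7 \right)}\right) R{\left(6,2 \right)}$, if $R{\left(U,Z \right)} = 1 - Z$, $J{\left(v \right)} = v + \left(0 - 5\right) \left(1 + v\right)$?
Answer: $56$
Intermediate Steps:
$J{\left(v \right)} = -5 - 4 v$ ($J{\left(v \right)} = v - 5 \left(1 + v\right) = v - \left(5 + 5 v\right) = -5 - 4 v$)
$\left(a - J{\left(-7 \right)}\right) R{\left(6,2 \right)} = \left(-33 - \left(-5 - -28\right)\right) \left(1 - 2\right) = \left(-33 - \left(-5 + 28\right)\right) \left(1 - 2\right) = \left(-33 - 23\right) \left(-1\right) = \left(-56\right) \left(-1\right) = 56$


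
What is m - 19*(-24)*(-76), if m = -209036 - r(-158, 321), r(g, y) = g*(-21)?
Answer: -247010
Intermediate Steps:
r(g, y) = -21*g
m = -212354 (m = -209036 - (-21)*(-158) = -209036 - 1*3318 = -209036 - 3318 = -212354)
m - 19*(-24)*(-76) = -212354 - 19*(-24)*(-76) = -212354 - (-456)*(-76) = -212354 - 1*34656 = -212354 - 34656 = -247010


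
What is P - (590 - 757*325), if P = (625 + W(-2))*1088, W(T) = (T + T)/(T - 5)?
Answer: 6482397/7 ≈ 9.2606e+5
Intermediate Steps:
W(T) = 2*T/(-5 + T) (W(T) = (2*T)/(-5 + T) = 2*T/(-5 + T))
P = 4764352/7 (P = (625 + 2*(-2)/(-5 - 2))*1088 = (625 + 2*(-2)/(-7))*1088 = (625 + 2*(-2)*(-⅐))*1088 = (625 + 4/7)*1088 = (4379/7)*1088 = 4764352/7 ≈ 6.8062e+5)
P - (590 - 757*325) = 4764352/7 - (590 - 757*325) = 4764352/7 - (590 - 246025) = 4764352/7 - 1*(-245435) = 4764352/7 + 245435 = 6482397/7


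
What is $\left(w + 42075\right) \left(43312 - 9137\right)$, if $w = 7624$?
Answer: $1698463325$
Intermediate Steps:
$\left(w + 42075\right) \left(43312 - 9137\right) = \left(7624 + 42075\right) \left(43312 - 9137\right) = 49699 \cdot 34175 = 1698463325$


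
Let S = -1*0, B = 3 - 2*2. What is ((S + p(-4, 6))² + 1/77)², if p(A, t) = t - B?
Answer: 14243076/5929 ≈ 2402.3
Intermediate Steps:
B = -1 (B = 3 - 4 = -1)
S = 0
p(A, t) = 1 + t (p(A, t) = t - 1*(-1) = t + 1 = 1 + t)
((S + p(-4, 6))² + 1/77)² = ((0 + (1 + 6))² + 1/77)² = ((0 + 7)² + 1/77)² = (7² + 1/77)² = (49 + 1/77)² = (3774/77)² = 14243076/5929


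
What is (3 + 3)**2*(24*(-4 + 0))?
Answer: -3456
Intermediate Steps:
(3 + 3)**2*(24*(-4 + 0)) = 6**2*(24*(-4)) = 36*(-96) = -3456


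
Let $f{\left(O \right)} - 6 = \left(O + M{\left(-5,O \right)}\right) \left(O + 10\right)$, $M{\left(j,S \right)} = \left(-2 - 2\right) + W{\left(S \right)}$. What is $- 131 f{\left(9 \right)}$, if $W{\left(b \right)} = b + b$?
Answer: $-58033$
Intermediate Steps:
$W{\left(b \right)} = 2 b$
$M{\left(j,S \right)} = -4 + 2 S$ ($M{\left(j,S \right)} = \left(-2 - 2\right) + 2 S = -4 + 2 S$)
$f{\left(O \right)} = 6 + \left(-4 + 3 O\right) \left(10 + O\right)$ ($f{\left(O \right)} = 6 + \left(O + \left(-4 + 2 O\right)\right) \left(O + 10\right) = 6 + \left(-4 + 3 O\right) \left(10 + O\right)$)
$- 131 f{\left(9 \right)} = - 131 \left(-34 + 3 \cdot 9^{2} + 26 \cdot 9\right) = - 131 \left(-34 + 3 \cdot 81 + 234\right) = - 131 \left(-34 + 243 + 234\right) = \left(-131\right) 443 = -58033$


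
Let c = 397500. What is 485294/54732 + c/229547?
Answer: 66576875909/6281783202 ≈ 10.598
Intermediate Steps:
485294/54732 + c/229547 = 485294/54732 + 397500/229547 = 485294*(1/54732) + 397500*(1/229547) = 242647/27366 + 397500/229547 = 66576875909/6281783202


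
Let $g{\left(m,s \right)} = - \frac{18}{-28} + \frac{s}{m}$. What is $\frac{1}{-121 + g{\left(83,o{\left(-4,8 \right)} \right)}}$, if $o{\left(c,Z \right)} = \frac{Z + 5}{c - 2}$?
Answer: $- \frac{1743}{209828} \approx -0.0083068$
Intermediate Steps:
$o{\left(c,Z \right)} = \frac{5 + Z}{-2 + c}$
$g{\left(m,s \right)} = \frac{9}{14} + \frac{s}{m}$ ($g{\left(m,s \right)} = \left(-18\right) \left(- \frac{1}{28}\right) + \frac{s}{m} = \frac{9}{14} + \frac{s}{m}$)
$\frac{1}{-121 + g{\left(83,o{\left(-4,8 \right)} \right)}} = \frac{1}{-121 + \left(\frac{9}{14} + \frac{\frac{1}{-2 - 4} \left(5 + 8\right)}{83}\right)} = \frac{1}{-121 + \left(\frac{9}{14} + \frac{1}{-6} \cdot 13 \cdot \frac{1}{83}\right)} = \frac{1}{-121 + \left(\frac{9}{14} + \left(- \frac{1}{6}\right) 13 \cdot \frac{1}{83}\right)} = \frac{1}{-121 + \left(\frac{9}{14} - \frac{13}{498}\right)} = \frac{1}{-121 + \frac{1075}{1743}} = \frac{1}{- \frac{209828}{1743}} = - \frac{1743}{209828}$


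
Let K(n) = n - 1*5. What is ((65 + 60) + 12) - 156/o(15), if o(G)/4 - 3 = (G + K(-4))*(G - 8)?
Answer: 2042/15 ≈ 136.13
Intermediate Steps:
K(n) = -5 + n (K(n) = n - 5 = -5 + n)
o(G) = 12 + 4*(-9 + G)*(-8 + G) (o(G) = 12 + 4*((G + (-5 - 4))*(G - 8)) = 12 + 4*((G - 9)*(-8 + G)) = 12 + 4*((-9 + G)*(-8 + G)) = 12 + 4*(-9 + G)*(-8 + G))
((65 + 60) + 12) - 156/o(15) = ((65 + 60) + 12) - 156/(300 - 68*15 + 4*15**2) = (125 + 12) - 156/(300 - 1020 + 4*225) = 137 - 156/(300 - 1020 + 900) = 137 - 156/180 = 137 - 156*1/180 = 137 - 13/15 = 2042/15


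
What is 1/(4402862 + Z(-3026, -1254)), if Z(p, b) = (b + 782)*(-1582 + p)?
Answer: 1/6577838 ≈ 1.5203e-7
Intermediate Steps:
Z(p, b) = (-1582 + p)*(782 + b) (Z(p, b) = (782 + b)*(-1582 + p) = (-1582 + p)*(782 + b))
1/(4402862 + Z(-3026, -1254)) = 1/(4402862 + (-1237124 - 1582*(-1254) + 782*(-3026) - 1254*(-3026))) = 1/(4402862 + (-1237124 + 1983828 - 2366332 + 3794604)) = 1/(4402862 + 2174976) = 1/6577838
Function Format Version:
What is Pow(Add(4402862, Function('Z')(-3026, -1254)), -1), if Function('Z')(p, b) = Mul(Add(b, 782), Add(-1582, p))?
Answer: Rational(1, 6577838) ≈ 1.5203e-7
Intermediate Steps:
Function('Z')(p, b) = Mul(Add(-1582, p), Add(782, b)) (Function('Z')(p, b) = Mul(Add(782, b), Add(-1582, p)) = Mul(Add(-1582, p), Add(782, b)))
Pow(Add(4402862, Function('Z')(-3026, -1254)), -1) = Pow(Add(4402862, Add(-1237124, Mul(-1582, -1254), Mul(782, -3026), Mul(-1254, -3026))), -1) = Pow(Add(4402862, Add(-1237124, 1983828, -2366332, 3794604)), -1) = Pow(Add(4402862, 2174976), -1) = Pow(6577838, -1) = Rational(1, 6577838)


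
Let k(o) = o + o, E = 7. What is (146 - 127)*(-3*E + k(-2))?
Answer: -475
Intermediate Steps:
k(o) = 2*o
(146 - 127)*(-3*E + k(-2)) = (146 - 127)*(-3*7 + 2*(-2)) = 19*(-21 - 4) = 19*(-25) = -475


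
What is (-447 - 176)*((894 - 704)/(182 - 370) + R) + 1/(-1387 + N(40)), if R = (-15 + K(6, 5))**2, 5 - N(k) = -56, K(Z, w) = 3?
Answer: -2775895828/31161 ≈ -89082.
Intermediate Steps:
N(k) = 61 (N(k) = 5 - 1*(-56) = 5 + 56 = 61)
R = 144 (R = (-15 + 3)**2 = (-12)**2 = 144)
(-447 - 176)*((894 - 704)/(182 - 370) + R) + 1/(-1387 + N(40)) = (-447 - 176)*((894 - 704)/(182 - 370) + 144) + 1/(-1387 + 61) = -623*(190/(-188) + 144) + 1/(-1326) = -623*(190*(-1/188) + 144) - 1/1326 = -623*(-95/94 + 144) - 1/1326 = -623*13441/94 - 1/1326 = -8373743/94 - 1/1326 = -2775895828/31161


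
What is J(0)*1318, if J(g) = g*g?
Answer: 0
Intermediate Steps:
J(g) = g²
J(0)*1318 = 0²*1318 = 0*1318 = 0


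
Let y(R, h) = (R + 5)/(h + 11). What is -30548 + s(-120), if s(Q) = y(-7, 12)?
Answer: -702606/23 ≈ -30548.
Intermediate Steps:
y(R, h) = (5 + R)/(11 + h)
s(Q) = -2/23 (s(Q) = (5 - 7)/(11 + 12) = -2/23)
-30548 + s(-120) = -30548 - 2/23 = -702606/23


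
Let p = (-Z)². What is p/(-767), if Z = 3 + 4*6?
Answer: -729/767 ≈ -0.95046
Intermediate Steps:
Z = 27 (Z = 3 + 24 = 27)
p = 729 (p = (-1*27)² = (-27)² = 729)
p/(-767) = 729/(-767) = 729*(-1/767) = -729/767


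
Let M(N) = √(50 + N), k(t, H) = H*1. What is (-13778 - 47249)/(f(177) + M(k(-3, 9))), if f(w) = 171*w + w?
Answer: -31489932/15709103 + 61027*√59/926837077 ≈ -2.0041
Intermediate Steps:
f(w) = 172*w
k(t, H) = H
(-13778 - 47249)/(f(177) + M(k(-3, 9))) = (-13778 - 47249)/(172*177 + √(50 + 9)) = -61027/(30444 + √59)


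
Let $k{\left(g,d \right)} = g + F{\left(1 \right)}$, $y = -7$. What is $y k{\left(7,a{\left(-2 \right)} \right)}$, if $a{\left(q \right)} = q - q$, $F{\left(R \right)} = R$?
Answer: $-56$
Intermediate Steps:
$a{\left(q \right)} = 0$
$k{\left(g,d \right)} = 1 + g$ ($k{\left(g,d \right)} = g + 1 = 1 + g$)
$y k{\left(7,a{\left(-2 \right)} \right)} = - 7 \left(1 + 7\right) = \left(-7\right) 8 = -56$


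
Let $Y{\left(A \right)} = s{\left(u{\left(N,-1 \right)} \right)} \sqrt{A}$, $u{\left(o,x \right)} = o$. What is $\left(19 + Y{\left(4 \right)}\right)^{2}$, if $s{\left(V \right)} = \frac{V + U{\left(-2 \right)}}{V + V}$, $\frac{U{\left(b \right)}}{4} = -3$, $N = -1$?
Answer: $1024$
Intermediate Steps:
$U{\left(b \right)} = -12$ ($U{\left(b \right)} = 4 \left(-3\right) = -12$)
$s{\left(V \right)} = \frac{-12 + V}{2 V}$ ($s{\left(V \right)} = \frac{V - 12}{V + V} = \frac{-12 + V}{2 V}$)
$Y{\left(A \right)} = \frac{13 \sqrt{A}}{2}$ ($Y{\left(A \right)} = \frac{-12 - 1}{2 \left(-1\right)} \sqrt{A} = \frac{1}{2} \left(-1\right) \left(-13\right) \sqrt{A} = \frac{13 \sqrt{A}}{2}$)
$\left(19 + Y{\left(4 \right)}\right)^{2} = \left(19 + \frac{13 \sqrt{4}}{2}\right)^{2} = \left(19 + \frac{13}{2} \cdot 2\right)^{2} = \left(19 + 13\right)^{2} = 32^{2} = 1024$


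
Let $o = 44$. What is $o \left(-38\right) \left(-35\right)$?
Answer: $58520$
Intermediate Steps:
$o \left(-38\right) \left(-35\right) = 44 \left(-38\right) \left(-35\right) = \left(-1672\right) \left(-35\right) = 58520$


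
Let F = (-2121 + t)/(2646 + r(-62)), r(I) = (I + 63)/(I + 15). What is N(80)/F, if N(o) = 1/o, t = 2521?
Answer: 124361/1504000 ≈ 0.082687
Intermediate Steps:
r(I) = (63 + I)/(15 + I)
F = 18800/124361 (F = (-2121 + 2521)/(2646 + (63 - 62)/(15 - 62)) = 400/(2646 + 1/(-47)) = 400/(2646 - 1/47*1) = 400/(2646 - 1/47) = 400/(124361/47) = 400*(47/124361) = 18800/124361 ≈ 0.15117)
N(80)/F = 1/(80*(18800/124361)) = (1/80)*(124361/18800) = 124361/1504000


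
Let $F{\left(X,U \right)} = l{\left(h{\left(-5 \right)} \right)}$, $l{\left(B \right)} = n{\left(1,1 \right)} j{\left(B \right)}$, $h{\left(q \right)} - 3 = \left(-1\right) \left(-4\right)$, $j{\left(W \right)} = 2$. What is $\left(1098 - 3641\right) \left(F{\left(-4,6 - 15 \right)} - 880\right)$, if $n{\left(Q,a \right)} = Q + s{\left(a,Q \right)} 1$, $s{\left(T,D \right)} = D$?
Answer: $2227668$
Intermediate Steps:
$h{\left(q \right)} = 7$ ($h{\left(q \right)} = 3 - -4 = 3 + 4 = 7$)
$n{\left(Q,a \right)} = 2 Q$ ($n{\left(Q,a \right)} = Q + Q 1 = Q + Q = 2 Q$)
$l{\left(B \right)} = 4$ ($l{\left(B \right)} = 2 \cdot 1 \cdot 2 = 2 \cdot 2 = 4$)
$F{\left(X,U \right)} = 4$
$\left(1098 - 3641\right) \left(F{\left(-4,6 - 15 \right)} - 880\right) = \left(1098 - 3641\right) \left(4 - 880\right) = \left(-2543\right) \left(-876\right) = 2227668$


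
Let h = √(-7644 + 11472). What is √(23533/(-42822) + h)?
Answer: √(-111970014 + 407494152*√957)/14274 ≈ 7.8308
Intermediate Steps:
h = 2*√957 (h = √3828 = 2*√957 ≈ 61.871)
√(23533/(-42822) + h) = √(23533/(-42822) + 2*√957) = √(23533*(-1/42822) + 2*√957) = √(-23533/42822 + 2*√957)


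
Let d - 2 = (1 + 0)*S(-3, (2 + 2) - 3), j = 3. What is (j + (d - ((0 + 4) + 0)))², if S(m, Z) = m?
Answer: 4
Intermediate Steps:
d = -1 (d = 2 + (1 + 0)*(-3) = 2 + 1*(-3) = 2 - 3 = -1)
(j + (d - ((0 + 4) + 0)))² = (3 + (-1 - ((0 + 4) + 0)))² = (3 + (-1 - (4 + 0)))² = (3 + (-1 - 1*4))² = (3 + (-1 - 4))² = (3 - 5)² = (-2)² = 4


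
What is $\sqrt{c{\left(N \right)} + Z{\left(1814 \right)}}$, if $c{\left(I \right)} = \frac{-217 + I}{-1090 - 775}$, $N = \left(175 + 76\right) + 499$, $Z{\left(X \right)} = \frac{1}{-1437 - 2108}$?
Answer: $\frac{9 i \sqrt{247002838}}{264457} \approx 0.53486 i$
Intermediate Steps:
$Z{\left(X \right)} = - \frac{1}{3545}$ ($Z{\left(X \right)} = \frac{1}{-3545} = - \frac{1}{3545}$)
$N = 750$ ($N = 251 + 499 = 750$)
$c{\left(I \right)} = \frac{217}{1865} - \frac{I}{1865}$ ($c{\left(I \right)} = \frac{-217 + I}{-1865} = \left(-217 + I\right) \left(- \frac{1}{1865}\right) = \frac{217}{1865} - \frac{I}{1865}$)
$\sqrt{c{\left(N \right)} + Z{\left(1814 \right)}} = \sqrt{\left(\frac{217}{1865} - \frac{150}{373}\right) - \frac{1}{3545}} = \sqrt{- \frac{533}{1865} - \frac{1}{3545}} = \sqrt{- \frac{75654}{264457}} = \frac{9 i \sqrt{247002838}}{264457}$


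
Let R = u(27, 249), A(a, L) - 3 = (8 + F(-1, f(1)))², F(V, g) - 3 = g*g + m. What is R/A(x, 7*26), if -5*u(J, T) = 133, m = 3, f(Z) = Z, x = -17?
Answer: -7/60 ≈ -0.11667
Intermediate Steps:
u(J, T) = -133/5 (u(J, T) = -⅕*133 = -133/5)
F(V, g) = 6 + g² (F(V, g) = 3 + (g*g + 3) = 3 + (g² + 3) = 3 + (3 + g²) = 6 + g²)
A(a, L) = 228 (A(a, L) = 3 + (8 + (6 + 1²))² = 3 + (8 + (6 + 1))² = 3 + (8 + 7)² = 3 + 15² = 3 + 225 = 228)
R = -133/5 ≈ -26.600
R/A(x, 7*26) = -133/5/228 = -133/5*1/228 = -7/60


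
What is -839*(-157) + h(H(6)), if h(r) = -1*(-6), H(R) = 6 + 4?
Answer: 131729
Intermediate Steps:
H(R) = 10
h(r) = 6
-839*(-157) + h(H(6)) = -839*(-157) + 6 = 131723 + 6 = 131729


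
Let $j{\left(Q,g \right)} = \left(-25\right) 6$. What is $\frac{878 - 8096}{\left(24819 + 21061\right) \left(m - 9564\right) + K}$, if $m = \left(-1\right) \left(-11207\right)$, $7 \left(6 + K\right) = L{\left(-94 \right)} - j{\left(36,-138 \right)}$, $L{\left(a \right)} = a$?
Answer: $- \frac{3609}{37690421} \approx -9.5754 \cdot 10^{-5}$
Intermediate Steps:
$j{\left(Q,g \right)} = -150$
$K = 2$ ($K = -6 + \frac{-94 - -150}{7} = -6 + \frac{-94 + 150}{7} = -6 + \frac{1}{7} \cdot 56 = -6 + 8 = 2$)
$m = 11207$
$\frac{878 - 8096}{\left(24819 + 21061\right) \left(m - 9564\right) + K} = \frac{878 - 8096}{\left(24819 + 21061\right) \left(11207 - 9564\right) + 2} = - \frac{7218}{45880 \cdot 1643 + 2} = - \frac{7218}{75380840 + 2} = - \frac{7218}{75380842} = \left(-7218\right) \frac{1}{75380842} = - \frac{3609}{37690421}$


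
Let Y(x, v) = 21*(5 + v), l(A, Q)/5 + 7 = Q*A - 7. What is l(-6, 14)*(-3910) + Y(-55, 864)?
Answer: 1934149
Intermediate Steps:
l(A, Q) = -70 + 5*A*Q (l(A, Q) = -35 + 5*(Q*A - 7) = -35 + 5*(A*Q - 7) = -35 + 5*(-7 + A*Q) = -35 + (-35 + 5*A*Q) = -70 + 5*A*Q)
Y(x, v) = 105 + 21*v
l(-6, 14)*(-3910) + Y(-55, 864) = (-70 + 5*(-6)*14)*(-3910) + (105 + 21*864) = (-70 - 420)*(-3910) + (105 + 18144) = -490*(-3910) + 18249 = 1915900 + 18249 = 1934149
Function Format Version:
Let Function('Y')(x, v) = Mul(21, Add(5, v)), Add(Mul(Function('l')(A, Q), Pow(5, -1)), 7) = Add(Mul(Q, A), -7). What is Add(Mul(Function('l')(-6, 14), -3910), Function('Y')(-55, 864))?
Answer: 1934149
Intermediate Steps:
Function('l')(A, Q) = Add(-70, Mul(5, A, Q)) (Function('l')(A, Q) = Add(-35, Mul(5, Add(Mul(Q, A), -7))) = Add(-35, Mul(5, Add(Mul(A, Q), -7))) = Add(-35, Mul(5, Add(-7, Mul(A, Q)))) = Add(-35, Add(-35, Mul(5, A, Q))) = Add(-70, Mul(5, A, Q)))
Function('Y')(x, v) = Add(105, Mul(21, v))
Add(Mul(Function('l')(-6, 14), -3910), Function('Y')(-55, 864)) = Add(Mul(Add(-70, Mul(5, -6, 14)), -3910), Add(105, Mul(21, 864))) = Add(Mul(Add(-70, -420), -3910), Add(105, 18144)) = Add(Mul(-490, -3910), 18249) = Add(1915900, 18249) = 1934149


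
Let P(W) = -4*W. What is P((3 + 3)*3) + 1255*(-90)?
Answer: -113022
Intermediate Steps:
P((3 + 3)*3) + 1255*(-90) = -4*(3 + 3)*3 + 1255*(-90) = -24*3 - 112950 = -4*18 - 112950 = -72 - 112950 = -113022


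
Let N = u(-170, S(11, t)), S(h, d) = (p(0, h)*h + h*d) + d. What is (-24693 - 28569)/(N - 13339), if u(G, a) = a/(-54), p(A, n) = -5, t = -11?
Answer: 2876148/720119 ≈ 3.9940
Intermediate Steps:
S(h, d) = d - 5*h + d*h (S(h, d) = (-5*h + h*d) + d = (-5*h + d*h) + d = d - 5*h + d*h)
u(G, a) = -a/54 (u(G, a) = a*(-1/54) = -a/54)
N = 187/54 (N = -(-11 - 5*11 - 11*11)/54 = -(-11 - 55 - 121)/54 = -1/54*(-187) = 187/54 ≈ 3.4630)
(-24693 - 28569)/(N - 13339) = (-24693 - 28569)/(187/54 - 13339) = -53262/(-720119/54) = -53262*(-54/720119) = 2876148/720119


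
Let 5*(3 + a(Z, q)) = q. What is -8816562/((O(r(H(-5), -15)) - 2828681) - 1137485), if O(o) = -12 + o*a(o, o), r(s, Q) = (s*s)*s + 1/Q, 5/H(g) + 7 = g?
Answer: 3290764133376000/1480367849051999 ≈ 2.2229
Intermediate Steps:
a(Z, q) = -3 + q/5
H(g) = 5/(-7 + g)
r(s, Q) = 1/Q + s**3 (r(s, Q) = s**2*s + 1/Q = s**3 + 1/Q = 1/Q + s**3)
O(o) = -12 + o*(-3 + o/5)
-8816562/((O(r(H(-5), -15)) - 2828681) - 1137485) = -8816562/(((-12 + (1/(-15) + (5/(-7 - 5))**3)*(-15 + (1/(-15) + (5/(-7 - 5))**3))/5) - 2828681) - 1137485) = -8816562/(((-12 + (-1/15 + (5/(-12))**3)*(-15 + (-1/15 + (5/(-12))**3))/5) - 2828681) - 1137485) = -8816562/(((-12 + (-1/15 + (5*(-1/12))**3)*(-15 + (-1/15 + (5*(-1/12))**3))/5) - 2828681) - 1137485) = -8816562/(((-12 + (-1/15 + (-5/12)**3)*(-15 + (-1/15 + (-5/12)**3))/5) - 2828681) - 1137485) = -8816562/(((-12 + (-1/15 - 125/1728)*(-15 + (-1/15 - 125/1728))/5) - 2828681) - 1137485) = -8816562/(((-12 + (1/5)*(-1201/8640)*(-15 - 1201/8640)) - 2828681) - 1137485) = -8816562/(((-12 + (1/5)*(-1201/8640)*(-130801/8640)) - 2828681) - 1137485) = -8816562/(((-12 + 157092001/373248000) - 2828681) - 1137485) = -8816562/((-4321883999/373248000 - 2828681) - 1137485) = -8816562/(-1055803847771999/373248000 - 1137485) = -8816562/(-1480367849051999/373248000) = -8816562*(-373248000/1480367849051999) = 3290764133376000/1480367849051999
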